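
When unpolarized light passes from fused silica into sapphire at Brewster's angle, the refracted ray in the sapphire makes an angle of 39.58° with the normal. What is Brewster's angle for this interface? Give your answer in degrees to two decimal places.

Since the reflected and refracted rays are at right angles at the polarizing angle, θ_B + θ_t = 90°.
θ_B = 90° − 39.58° = 50.42°.

θ_B ≈ 50.42°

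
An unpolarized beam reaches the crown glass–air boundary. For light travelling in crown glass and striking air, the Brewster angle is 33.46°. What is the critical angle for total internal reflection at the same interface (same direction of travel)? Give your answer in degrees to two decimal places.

θ_c ≈ 41.37°

tan θ_B = n₂/n₁ = tan 33.46° = 0.6609.
Total internal reflection: sin θ_c = n₂/n₁ = 0.6609.
θ_c = arcsin(0.6609) = 41.37°.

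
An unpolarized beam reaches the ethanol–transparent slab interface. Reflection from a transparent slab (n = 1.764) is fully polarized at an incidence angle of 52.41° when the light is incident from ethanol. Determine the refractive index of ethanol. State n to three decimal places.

n ≈ 1.358

At Brewster's angle, tan θ_B = n₂/n₁ with n₁ on the incident side (ethanol) and n₂ on the transmitted side (a transparent slab).
n₁ = n₂ / tan θ_B = 1.764 / tan 52.41° = 1.358.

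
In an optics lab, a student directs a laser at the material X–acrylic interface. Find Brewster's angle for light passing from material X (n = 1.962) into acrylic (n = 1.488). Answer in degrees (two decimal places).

tan θ_B = n₂/n₁ = 1.488/1.962 = 0.7584. Taking the arctangent, θ_B = 37.18°.

θ_B ≈ 37.18°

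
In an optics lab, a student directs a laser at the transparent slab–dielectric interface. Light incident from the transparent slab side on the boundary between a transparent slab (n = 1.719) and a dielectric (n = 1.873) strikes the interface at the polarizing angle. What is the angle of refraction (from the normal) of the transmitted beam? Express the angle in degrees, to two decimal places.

θ_t ≈ 42.55°

tan θ_B = n₂/n₁ = 1.873/1.719 = 1.0896, so θ_B = 47.45°.
At Brewster's angle the reflected and refracted rays are perpendicular, so θ_t = 90° − θ_B = 90° − 47.45° = 42.55°.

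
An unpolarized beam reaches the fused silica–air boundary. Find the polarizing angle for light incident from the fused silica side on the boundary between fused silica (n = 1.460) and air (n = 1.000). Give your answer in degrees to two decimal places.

Brewster's condition: tan θ_B = n₂/n₁ = 1.000/1.460 = 0.6849. Taking the arctangent, θ_B = 34.41°.

θ_B ≈ 34.41°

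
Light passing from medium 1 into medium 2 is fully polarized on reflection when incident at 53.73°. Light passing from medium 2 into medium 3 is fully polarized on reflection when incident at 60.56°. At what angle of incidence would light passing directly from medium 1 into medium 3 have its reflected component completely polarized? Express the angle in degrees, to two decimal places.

θ_B ≈ 67.50°

n₂/n₁ = tan 53.73° = 1.3628 and n₃/n₂ = tan 60.56° = 1.7718.
Multiplying, n₃/n₁ = 1.3628 × 1.7718 = 2.4147, and θ_B(1→3) = arctan 2.4147 = 67.50°.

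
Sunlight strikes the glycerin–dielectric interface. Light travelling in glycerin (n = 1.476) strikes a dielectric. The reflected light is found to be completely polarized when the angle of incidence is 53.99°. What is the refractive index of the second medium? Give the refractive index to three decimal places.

At the polarizing angle, tan θ_B = n₂/n₁ with n₁ on the incident side (glycerin) and n₂ on the transmitted side (a dielectric).
n₂ = n₁ tan θ_B = 1.476 × tan 53.99° = 2.031.

n ≈ 2.031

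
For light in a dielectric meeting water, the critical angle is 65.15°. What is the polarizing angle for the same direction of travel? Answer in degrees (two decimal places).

θ_B ≈ 42.22°

n₂/n₁ = sin θ_c = sin 65.15° = 0.9074.
tan θ_B equals the same ratio, so θ_B = arctan(0.9074) = 42.22°.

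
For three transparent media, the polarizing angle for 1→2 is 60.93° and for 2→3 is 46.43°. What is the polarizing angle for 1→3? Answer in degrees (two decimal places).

Each Brewster angle gives a ratio: n₂/n₁ = tan 60.93° = 1.7989, n₃/n₂ = tan 46.43° = 1.0512.
So n₃/n₁ = (n₂/n₁)(n₃/n₂) = 1.7989 × 1.0512 = 1.8910.
θ_B(1→3) = arctan(1.8910) = 62.13°.

θ_B ≈ 62.13°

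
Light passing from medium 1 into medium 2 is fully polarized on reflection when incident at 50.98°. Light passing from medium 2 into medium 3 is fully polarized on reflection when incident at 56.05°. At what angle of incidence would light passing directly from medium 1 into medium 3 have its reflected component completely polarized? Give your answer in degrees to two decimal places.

Each Brewster angle gives a ratio: n₂/n₁ = tan 50.98° = 1.2340, n₃/n₂ = tan 56.05° = 1.4854.
Multiplying, n₃/n₁ = 1.2340 × 1.4854 = 1.8330, and θ_B(1→3) = arctan 1.8330 = 61.38°.

θ_B ≈ 61.38°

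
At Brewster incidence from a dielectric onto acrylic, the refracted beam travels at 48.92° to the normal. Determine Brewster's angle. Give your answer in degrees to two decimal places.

θ_B ≈ 41.08°

Brewster's condition makes the reflected and refracted beams perpendicular: θ_B + θ_t = 90°.
So θ_B = 90° − θ_t = 90° − 48.92° = 41.08°.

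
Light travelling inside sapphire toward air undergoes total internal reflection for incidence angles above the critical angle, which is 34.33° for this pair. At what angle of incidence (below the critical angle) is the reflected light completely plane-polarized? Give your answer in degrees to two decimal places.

θ_B ≈ 29.42°

n₂/n₁ = sin θ_c = sin 34.33° = 0.5640.
tan θ_B equals the same ratio, so θ_B = arctan(0.5640) = 29.42°.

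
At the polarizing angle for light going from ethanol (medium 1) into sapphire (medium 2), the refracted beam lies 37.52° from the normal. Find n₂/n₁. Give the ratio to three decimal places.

θ_B + θ_t = 90°, so θ_B = 90° − 37.52° = 52.48°.
Then n₂/n₁ = tan θ_B = tan 52.48° = 1.302.

n₂/n₁ ≈ 1.302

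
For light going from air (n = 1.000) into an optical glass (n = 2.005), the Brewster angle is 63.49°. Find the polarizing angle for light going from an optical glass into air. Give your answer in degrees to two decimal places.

θ_B' ≈ 26.51°

tan θ_B' = n₁/n₂ = 1/tan θ_B, so θ_B' = 90° − θ_B.
θ_B' = 90° − 63.49° = 26.51°.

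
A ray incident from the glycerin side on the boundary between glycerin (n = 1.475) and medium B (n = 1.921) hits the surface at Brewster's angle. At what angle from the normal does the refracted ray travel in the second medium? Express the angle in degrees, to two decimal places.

θ_t ≈ 37.52°

First find Brewster's angle: tan θ_B = 1.921/1.475 = 1.3024, giving θ_B = 52.48°.
The refracted ray is perpendicular to the reflected ray, so θ_t = 90° − θ_B = 37.52°.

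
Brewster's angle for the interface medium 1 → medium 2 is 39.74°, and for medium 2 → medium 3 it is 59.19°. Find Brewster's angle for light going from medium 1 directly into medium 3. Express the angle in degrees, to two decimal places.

Each Brewster angle gives a ratio: n₂/n₁ = tan 39.74° = 0.8314, n₃/n₂ = tan 59.19° = 1.6769.
So n₃/n₁ = (n₂/n₁)(n₃/n₂) = 0.8314 × 1.6769 = 1.3941.
θ_B(1→3) = arctan(1.3941) = 54.35°.

θ_B ≈ 54.35°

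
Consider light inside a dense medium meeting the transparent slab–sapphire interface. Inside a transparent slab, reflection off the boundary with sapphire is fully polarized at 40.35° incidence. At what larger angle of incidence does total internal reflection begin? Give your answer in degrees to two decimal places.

θ_c ≈ 58.16°

From Brewster, n₂/n₁ = tan θ_B = tan 40.35° = 0.8496.
Then sin θ_c = n₂/n₁ = 0.8496, so θ_c = arcsin 0.8496 = 58.16°.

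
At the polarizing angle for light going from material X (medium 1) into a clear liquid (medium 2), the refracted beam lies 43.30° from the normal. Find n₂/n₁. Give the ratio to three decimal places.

n₂/n₁ ≈ 1.061

At Brewster incidence θ_B = 90° − θ_t = 90° − 43.30° = 46.70°.
tan θ_B = n₂/n₁, so n₂/n₁ = tan 46.70° = 1.061.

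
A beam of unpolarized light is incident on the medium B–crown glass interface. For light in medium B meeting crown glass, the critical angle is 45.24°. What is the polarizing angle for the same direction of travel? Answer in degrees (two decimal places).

θ_B ≈ 35.38°

sin θ_c = n₂/n₁, so n₂/n₁ = sin 45.24° = 0.7101.
Brewster: tan θ_B = n₂/n₁ = 0.7101.
θ_B = arctan(0.7101) = 35.38°.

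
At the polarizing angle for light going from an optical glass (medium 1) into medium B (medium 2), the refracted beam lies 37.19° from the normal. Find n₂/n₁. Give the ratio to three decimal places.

n₂/n₁ ≈ 1.318

At Brewster incidence θ_B = 90° − θ_t = 90° − 37.19° = 52.81°.
tan θ_B = n₂/n₁, so n₂/n₁ = tan 52.81° = 1.318.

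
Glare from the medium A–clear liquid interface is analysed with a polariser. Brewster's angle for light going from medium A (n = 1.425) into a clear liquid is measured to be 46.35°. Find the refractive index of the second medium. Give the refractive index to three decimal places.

Brewster's law: tan θ_B = n₂/n₁ (light incident in medium A, refracted into a clear liquid).
n₂ = n₁ tan θ_B = 1.425 × tan 46.35° = 1.494.

n ≈ 1.494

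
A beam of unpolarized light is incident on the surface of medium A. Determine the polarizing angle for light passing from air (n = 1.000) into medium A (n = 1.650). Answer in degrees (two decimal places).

θ_B ≈ 58.78°

Here n₂/n₁ = 1.650/1.000 = 1.6500, and Brewster's law gives tan θ_B = n₂/n₁.
So θ_B = arctan 1.6500 = 58.78°.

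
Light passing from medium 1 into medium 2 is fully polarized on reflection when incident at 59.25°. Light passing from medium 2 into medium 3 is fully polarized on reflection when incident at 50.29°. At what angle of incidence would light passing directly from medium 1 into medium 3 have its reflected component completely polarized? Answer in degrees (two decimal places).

θ_B ≈ 63.71°

n₂/n₁ = tan 59.25° = 1.6808 and n₃/n₂ = tan 50.29° = 1.2041.
Multiplying, n₃/n₁ = 1.6808 × 1.2041 = 2.0239, and θ_B(1→3) = arctan 2.0239 = 63.71°.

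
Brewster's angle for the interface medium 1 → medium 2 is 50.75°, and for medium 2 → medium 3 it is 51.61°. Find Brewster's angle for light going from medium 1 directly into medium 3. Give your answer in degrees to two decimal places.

θ_B ≈ 57.08°

n₂/n₁ = tan 50.75° = 1.2239 and n₃/n₂ = tan 51.61° = 1.2621.
So n₃/n₁ = (n₂/n₁)(n₃/n₂) = 1.2239 × 1.2621 = 1.5448.
θ_B(1→3) = arctan(1.5448) = 57.08°.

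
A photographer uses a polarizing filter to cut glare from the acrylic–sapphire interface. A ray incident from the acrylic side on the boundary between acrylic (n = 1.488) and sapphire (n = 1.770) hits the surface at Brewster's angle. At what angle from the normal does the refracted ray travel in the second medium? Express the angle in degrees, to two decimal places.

θ_B = arctan(n₂/n₁) = arctan(1.770/1.488) = 49.95°.
Since θ_B + θ_t = 90° at Brewster incidence, θ_t = 90° − 49.95° = 40.05°.

θ_t ≈ 40.05°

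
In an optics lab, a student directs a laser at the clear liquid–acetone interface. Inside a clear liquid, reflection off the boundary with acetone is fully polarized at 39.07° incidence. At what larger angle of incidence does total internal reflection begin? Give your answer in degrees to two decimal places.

θ_c ≈ 54.27°

From Brewster, n₂/n₁ = tan θ_B = tan 39.07° = 0.8118.
Then sin θ_c = n₂/n₁ = 0.8118, so θ_c = arcsin 0.8118 = 54.27°.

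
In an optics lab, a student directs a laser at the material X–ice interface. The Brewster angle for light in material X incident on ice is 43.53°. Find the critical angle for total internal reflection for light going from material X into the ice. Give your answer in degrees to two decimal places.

From Brewster, n₂/n₁ = tan θ_B = tan 43.53° = 0.9500.
Then sin θ_c = n₂/n₁ = 0.9500, so θ_c = arcsin 0.9500 = 71.80°.

θ_c ≈ 71.80°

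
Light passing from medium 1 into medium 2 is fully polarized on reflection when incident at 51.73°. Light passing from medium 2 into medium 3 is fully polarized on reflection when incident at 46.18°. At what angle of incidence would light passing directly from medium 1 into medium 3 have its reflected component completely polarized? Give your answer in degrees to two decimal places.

n₂/n₁ = tan 51.73° = 1.2676 and n₃/n₂ = tan 46.18° = 1.0421.
Multiplying, n₃/n₁ = 1.2676 × 1.0421 = 1.3209, and θ_B(1→3) = arctan 1.3209 = 52.87°.

θ_B ≈ 52.87°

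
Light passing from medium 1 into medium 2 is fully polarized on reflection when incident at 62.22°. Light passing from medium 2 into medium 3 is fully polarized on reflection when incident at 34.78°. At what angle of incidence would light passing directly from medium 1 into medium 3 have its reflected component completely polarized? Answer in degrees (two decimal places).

θ_B ≈ 52.82°

tan θ_B(1→2) = n₂/n₁ = tan 62.22° = 1.8983.
tan θ_B(2→3) = n₃/n₂ = tan 34.78° = 0.6945.
So n₃/n₁ = (n₂/n₁)(n₃/n₂) = 1.8983 × 0.6945 = 1.3184.
θ_B(1→3) = arctan(1.3184) = 52.82°.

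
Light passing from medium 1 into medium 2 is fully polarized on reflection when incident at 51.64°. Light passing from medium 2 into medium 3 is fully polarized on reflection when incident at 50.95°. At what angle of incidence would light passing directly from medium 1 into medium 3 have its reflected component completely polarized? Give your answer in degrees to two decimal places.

θ_B ≈ 57.30°

Each Brewster angle gives a ratio: n₂/n₁ = tan 51.64° = 1.2635, n₃/n₂ = tan 50.95° = 1.2327.
Multiplying, n₃/n₁ = 1.2635 × 1.2327 = 1.5575, and θ_B(1→3) = arctan 1.5575 = 57.30°.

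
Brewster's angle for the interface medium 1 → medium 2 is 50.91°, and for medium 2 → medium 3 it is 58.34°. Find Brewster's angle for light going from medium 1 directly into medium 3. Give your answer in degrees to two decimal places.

tan θ_B(1→2) = n₂/n₁ = tan 50.91° = 1.2309.
tan θ_B(2→3) = n₃/n₂ = tan 58.34° = 1.6217.
n₃/n₁ = 1.9962. Then tan θ_B(1→3) = n₃/n₁, so θ_B(1→3) = arctan(1.9962) = 63.39°.

θ_B ≈ 63.39°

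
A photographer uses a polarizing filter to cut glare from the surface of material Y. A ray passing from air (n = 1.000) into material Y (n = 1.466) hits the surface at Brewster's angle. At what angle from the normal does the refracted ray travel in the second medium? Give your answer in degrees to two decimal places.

θ_t ≈ 34.30°

First find Brewster's angle: tan θ_B = 1.466/1.000 = 1.4660, giving θ_B = 55.70°.
The refracted ray is perpendicular to the reflected ray, so θ_t = 90° − θ_B = 34.30°.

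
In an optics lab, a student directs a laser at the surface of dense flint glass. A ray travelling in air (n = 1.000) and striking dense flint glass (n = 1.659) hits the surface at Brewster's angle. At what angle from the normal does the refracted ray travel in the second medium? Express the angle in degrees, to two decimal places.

tan θ_B = n₂/n₁ = 1.659/1.000 = 1.6590, so θ_B = 58.92°.
Since θ_B + θ_t = 90° at Brewster incidence, θ_t = 90° − 58.92° = 31.08°.

θ_t ≈ 31.08°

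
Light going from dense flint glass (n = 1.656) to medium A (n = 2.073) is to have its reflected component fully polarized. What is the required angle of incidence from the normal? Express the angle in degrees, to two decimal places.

The reflected p-component vanishes when tan θ_B = n₂/n₁.
Brewster's condition: tan θ_B = n₂/n₁ = 2.073/1.656 = 1.2518.
So θ_B = arctan 1.2518 = 51.38°.

θ_B ≈ 51.38°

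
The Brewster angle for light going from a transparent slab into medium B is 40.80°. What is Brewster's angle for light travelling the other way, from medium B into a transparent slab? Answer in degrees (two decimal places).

tan θ_B' = n₁/n₂ = 1/tan θ_B, so θ_B' = 90° − θ_B.
θ_B' = 90° − 40.80° = 49.20°.

θ_B' ≈ 49.20°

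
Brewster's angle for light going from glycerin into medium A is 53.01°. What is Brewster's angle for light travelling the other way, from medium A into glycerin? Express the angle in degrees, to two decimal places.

tan θ_B' = n₁/n₂ = 1/tan θ_B, so θ_B' = 90° − θ_B.
θ_B' = 90° − 53.01° = 36.99°.

θ_B' ≈ 36.99°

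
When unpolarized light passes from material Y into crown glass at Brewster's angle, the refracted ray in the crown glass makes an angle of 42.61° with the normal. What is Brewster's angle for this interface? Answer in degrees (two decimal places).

θ_B ≈ 47.39°

Since the reflected and refracted rays are at right angles at the polarizing angle, θ_B + θ_t = 90°.
θ_B = 90° − 42.61° = 47.39°.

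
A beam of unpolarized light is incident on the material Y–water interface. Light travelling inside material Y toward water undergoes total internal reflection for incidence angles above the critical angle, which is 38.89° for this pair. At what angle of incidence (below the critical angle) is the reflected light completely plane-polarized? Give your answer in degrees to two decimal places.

n₂/n₁ = sin θ_c = sin 38.89° = 0.6278.
tan θ_B equals the same ratio, so θ_B = arctan(0.6278) = 32.12°.

θ_B ≈ 32.12°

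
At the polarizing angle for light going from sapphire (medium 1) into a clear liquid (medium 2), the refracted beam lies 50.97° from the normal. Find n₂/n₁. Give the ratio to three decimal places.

n₂/n₁ ≈ 0.811

At Brewster incidence θ_B = 90° − θ_t = 90° − 50.97° = 39.03°.
Then n₂/n₁ = tan θ_B = tan 39.03° = 0.811.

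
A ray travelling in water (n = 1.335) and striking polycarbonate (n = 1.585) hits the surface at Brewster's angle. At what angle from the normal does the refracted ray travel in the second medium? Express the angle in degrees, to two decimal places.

θ_t ≈ 40.11°

tan θ_B = n₂/n₁ = 1.585/1.335 = 1.1873, so θ_B = 49.89°.
Since θ_B + θ_t = 90° at Brewster incidence, θ_t = 90° − 49.89° = 40.11°.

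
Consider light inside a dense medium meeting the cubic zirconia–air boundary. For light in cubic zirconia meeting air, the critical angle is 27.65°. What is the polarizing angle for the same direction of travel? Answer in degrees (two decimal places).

θ_B ≈ 24.89°

At the critical angle sin θ_c = n₂/n₁, giving n₂/n₁ = sin 27.65° = 0.4641.
Then tan θ_B = n₂/n₁ = 0.4641, so θ_B = arctan 0.4641 = 24.89°.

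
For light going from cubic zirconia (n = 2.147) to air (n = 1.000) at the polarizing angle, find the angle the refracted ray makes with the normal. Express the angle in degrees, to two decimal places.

θ_t ≈ 65.03°

θ_B = arctan(n₂/n₁) = arctan(1.000/2.147) = 24.97°.
At Brewster's angle the reflected and refracted rays are perpendicular, so θ_t = 90° − θ_B = 90° − 24.97° = 65.03°.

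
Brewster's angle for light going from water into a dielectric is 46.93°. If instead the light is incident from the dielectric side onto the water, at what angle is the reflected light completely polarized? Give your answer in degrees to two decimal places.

θ_B' ≈ 43.07°

Reversing the direction swaps n₁ and n₂, so tan θ_B' = 1/tan θ_B and θ_B' = 90° − θ_B.
Hence θ_B' = 90° − 46.93° = 43.07°.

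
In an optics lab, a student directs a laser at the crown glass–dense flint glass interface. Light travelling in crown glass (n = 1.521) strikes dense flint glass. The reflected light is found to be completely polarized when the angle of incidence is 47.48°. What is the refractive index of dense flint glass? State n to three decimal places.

n ≈ 1.659

At the polarizing angle, tan θ_B = n₂/n₁ with n₁ on the incident side (crown glass) and n₂ on the transmitted side (dense flint glass).
n₂ = n₁ tan θ_B = 1.521 × tan 47.48° = 1.659.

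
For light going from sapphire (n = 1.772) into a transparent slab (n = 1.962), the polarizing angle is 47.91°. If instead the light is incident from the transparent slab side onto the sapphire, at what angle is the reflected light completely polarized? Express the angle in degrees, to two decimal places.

θ_B' ≈ 42.09°

Reversing the direction swaps n₁ and n₂, so tan θ_B' = 1/tan θ_B and θ_B' = 90° − θ_B.
Hence θ_B' = 90° − 47.91° = 42.09°.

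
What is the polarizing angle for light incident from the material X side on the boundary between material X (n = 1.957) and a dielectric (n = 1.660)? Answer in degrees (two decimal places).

θ_B ≈ 40.31°

Brewster's condition: tan θ_B = n₂/n₁ = 1.660/1.957 = 0.8482.
So θ_B = arctan 0.8482 = 40.31°.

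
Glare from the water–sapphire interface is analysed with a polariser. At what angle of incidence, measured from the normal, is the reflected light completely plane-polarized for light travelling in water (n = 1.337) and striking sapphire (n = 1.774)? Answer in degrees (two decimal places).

At Brewster's angle the reflected and refracted rays are perpendicular, which with Snell's law gives tan θ_B = n₂/n₁.
Here n₂/n₁ = 1.774/1.337 = 1.3269, and Brewster's law gives tan θ_B = n₂/n₁. Taking the arctangent, θ_B = 53.00°.

θ_B ≈ 53.00°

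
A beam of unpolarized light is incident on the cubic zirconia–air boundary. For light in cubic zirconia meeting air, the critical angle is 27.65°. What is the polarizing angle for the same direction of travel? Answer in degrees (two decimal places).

At the critical angle sin θ_c = n₂/n₁, giving n₂/n₁ = sin 27.65° = 0.4641.
Then tan θ_B = n₂/n₁ = 0.4641, so θ_B = arctan 0.4641 = 24.89°.

θ_B ≈ 24.89°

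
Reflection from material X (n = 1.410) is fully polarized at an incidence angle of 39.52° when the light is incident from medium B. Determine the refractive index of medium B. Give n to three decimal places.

Brewster's law: tan θ_B = n₂/n₁ (light incident in medium B, refracted into material X).
n₁ = n₂ / tan θ_B = 1.410 / tan 39.52° = 1.709.

n ≈ 1.709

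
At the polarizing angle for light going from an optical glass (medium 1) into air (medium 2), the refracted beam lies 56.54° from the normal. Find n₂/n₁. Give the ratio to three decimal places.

At Brewster incidence θ_B = 90° − θ_t = 90° − 56.54° = 33.46°.
tan θ_B = n₂/n₁, so n₂/n₁ = tan 33.46° = 0.661.

n₂/n₁ ≈ 0.661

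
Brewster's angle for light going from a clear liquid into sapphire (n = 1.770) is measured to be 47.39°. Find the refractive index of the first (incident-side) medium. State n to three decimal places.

n ≈ 1.628

At Brewster's angle, tan θ_B = n₂/n₁ with n₁ on the incident side (a clear liquid) and n₂ on the transmitted side (sapphire).
n₁ = n₂ / tan θ_B = 1.770 / tan 47.39° = 1.628.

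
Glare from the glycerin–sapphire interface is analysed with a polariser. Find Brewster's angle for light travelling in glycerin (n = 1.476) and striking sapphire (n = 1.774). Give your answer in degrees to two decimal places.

θ_B ≈ 50.24°

At Brewster's angle the reflected and refracted rays are perpendicular, which with Snell's law gives tan θ_B = n₂/n₁.
Brewster's condition: tan θ_B = n₂/n₁ = 1.774/1.476 = 1.2019.
θ_B = arctan(1.2019) = 50.24°.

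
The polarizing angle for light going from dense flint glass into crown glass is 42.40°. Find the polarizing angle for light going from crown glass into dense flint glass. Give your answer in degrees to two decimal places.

θ_B' ≈ 47.60°

Reversing the direction swaps n₁ and n₂, so tan θ_B' = 1/tan θ_B and θ_B' = 90° − θ_B.
Hence θ_B' = 90° − 42.40° = 47.60°.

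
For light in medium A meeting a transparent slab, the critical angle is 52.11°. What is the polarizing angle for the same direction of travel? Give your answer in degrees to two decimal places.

n₂/n₁ = sin θ_c = sin 52.11° = 0.7892.
tan θ_B equals the same ratio, so θ_B = arctan(0.7892) = 38.28°.

θ_B ≈ 38.28°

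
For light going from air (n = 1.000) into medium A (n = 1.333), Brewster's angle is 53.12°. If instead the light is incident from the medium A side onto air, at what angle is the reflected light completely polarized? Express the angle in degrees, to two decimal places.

Reversing the direction swaps n₁ and n₂, so tan θ_B' = 1/tan θ_B and θ_B' = 90° − θ_B.
Hence θ_B' = 90° − 53.12° = 36.88°.

θ_B' ≈ 36.88°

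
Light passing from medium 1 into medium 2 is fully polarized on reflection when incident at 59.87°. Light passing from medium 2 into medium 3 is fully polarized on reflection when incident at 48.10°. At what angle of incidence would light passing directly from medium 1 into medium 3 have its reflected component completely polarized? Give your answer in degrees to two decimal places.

θ_B ≈ 62.49°

Each Brewster angle gives a ratio: n₂/n₁ = tan 59.87° = 1.7230, n₃/n₂ = tan 48.10° = 1.1145.
n₃/n₁ = 1.9203. Then tan θ_B(1→3) = n₃/n₁, so θ_B(1→3) = arctan(1.9203) = 62.49°.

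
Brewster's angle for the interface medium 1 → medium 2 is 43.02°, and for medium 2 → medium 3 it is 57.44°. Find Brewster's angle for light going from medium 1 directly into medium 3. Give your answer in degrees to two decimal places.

Each Brewster angle gives a ratio: n₂/n₁ = tan 43.02° = 0.9332, n₃/n₂ = tan 57.44° = 1.5661.
n₃/n₁ = 1.4614. Then tan θ_B(1→3) = n₃/n₁, so θ_B(1→3) = arctan(1.4614) = 55.62°.

θ_B ≈ 55.62°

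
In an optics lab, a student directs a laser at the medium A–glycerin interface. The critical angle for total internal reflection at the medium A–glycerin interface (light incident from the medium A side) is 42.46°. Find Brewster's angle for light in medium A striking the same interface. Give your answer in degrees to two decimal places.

n₂/n₁ = sin θ_c = sin 42.46° = 0.6751.
tan θ_B equals the same ratio, so θ_B = arctan(0.6751) = 34.02°.

θ_B ≈ 34.02°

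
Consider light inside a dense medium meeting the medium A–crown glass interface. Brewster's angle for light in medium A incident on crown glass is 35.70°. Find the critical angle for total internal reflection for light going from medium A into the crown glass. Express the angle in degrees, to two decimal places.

θ_c ≈ 45.94°

From Brewster, n₂/n₁ = tan θ_B = tan 35.70° = 0.7186.
Then sin θ_c = n₂/n₁ = 0.7186, so θ_c = arcsin 0.7186 = 45.94°.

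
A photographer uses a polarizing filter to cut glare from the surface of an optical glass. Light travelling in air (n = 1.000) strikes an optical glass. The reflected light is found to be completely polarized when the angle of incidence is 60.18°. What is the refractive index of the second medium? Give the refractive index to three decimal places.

At the Brewster angle, tan θ_B = n₂/n₁ with n₁ on the incident side (air) and n₂ on the transmitted side (an optical glass).
n₂ = n₁ tan θ_B = 1.000 × tan 60.18° = 1.745.

n ≈ 1.745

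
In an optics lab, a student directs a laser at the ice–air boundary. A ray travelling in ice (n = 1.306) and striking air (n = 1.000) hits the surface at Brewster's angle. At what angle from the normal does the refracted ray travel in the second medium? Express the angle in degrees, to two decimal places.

First find Brewster's angle: tan θ_B = 1.000/1.306 = 0.7657, giving θ_B = 37.44°.
The refracted ray is perpendicular to the reflected ray, so θ_t = 90° − θ_B = 52.56°.

θ_t ≈ 52.56°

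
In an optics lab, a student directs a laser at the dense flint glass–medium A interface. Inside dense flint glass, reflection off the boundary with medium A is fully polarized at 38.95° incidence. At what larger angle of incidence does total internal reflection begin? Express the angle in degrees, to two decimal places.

From Brewster, n₂/n₁ = tan θ_B = tan 38.95° = 0.8083.
Then sin θ_c = n₂/n₁ = 0.8083, so θ_c = arcsin 0.8083 = 53.93°.

θ_c ≈ 53.93°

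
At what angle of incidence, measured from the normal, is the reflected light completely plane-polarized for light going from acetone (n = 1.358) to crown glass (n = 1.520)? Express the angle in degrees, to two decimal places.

tan θ_B = n₂/n₁ = 1.520/1.358 = 1.1193.
So θ_B = arctan 1.1193 = 48.22°.

θ_B ≈ 48.22°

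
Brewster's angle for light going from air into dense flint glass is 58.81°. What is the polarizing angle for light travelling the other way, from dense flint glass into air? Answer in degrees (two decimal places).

The two Brewster angles are complementary: θ_B' = 90° − θ_B = 90° − 58.81° = 31.19°.

θ_B' ≈ 31.19°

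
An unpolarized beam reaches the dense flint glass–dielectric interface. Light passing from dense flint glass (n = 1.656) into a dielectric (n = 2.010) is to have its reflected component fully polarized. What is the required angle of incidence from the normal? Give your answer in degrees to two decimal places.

tan θ_B = n₂/n₁ = 2.010/1.656 = 1.2138.
So θ_B = arctan 1.2138 = 50.52°.

θ_B ≈ 50.52°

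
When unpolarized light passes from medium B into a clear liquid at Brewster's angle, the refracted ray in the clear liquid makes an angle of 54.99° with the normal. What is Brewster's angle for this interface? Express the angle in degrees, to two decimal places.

θ_B ≈ 35.01°

At Brewster's angle the reflected and refracted rays are perpendicular, so θ_B + θ_t = 90°.
θ_B = 90° − 54.99° = 35.01°.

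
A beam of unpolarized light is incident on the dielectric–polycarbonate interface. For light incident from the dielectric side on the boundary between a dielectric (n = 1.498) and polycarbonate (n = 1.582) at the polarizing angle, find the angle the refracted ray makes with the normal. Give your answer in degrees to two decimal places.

θ_t ≈ 43.44°

First find Brewster's angle: tan θ_B = 1.582/1.498 = 1.0561, giving θ_B = 46.56°.
At Brewster's angle the reflected and refracted rays are perpendicular, so θ_t = 90° − θ_B = 90° − 46.56° = 43.44°.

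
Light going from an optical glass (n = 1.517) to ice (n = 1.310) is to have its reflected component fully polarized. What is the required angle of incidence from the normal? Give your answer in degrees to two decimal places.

θ_B ≈ 40.81°

Brewster's condition: tan θ_B = n₂/n₁ = 1.310/1.517 = 0.8635.
θ_B = arctan(0.8635) = 40.81°.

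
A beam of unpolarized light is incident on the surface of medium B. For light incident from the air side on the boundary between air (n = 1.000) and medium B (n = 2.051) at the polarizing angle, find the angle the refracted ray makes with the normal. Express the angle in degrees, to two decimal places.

θ_t ≈ 25.99°

First find Brewster's angle: tan θ_B = 2.051/1.000 = 2.0510, giving θ_B = 64.01°.
Since θ_B + θ_t = 90° at Brewster incidence, θ_t = 90° − 64.01° = 25.99°.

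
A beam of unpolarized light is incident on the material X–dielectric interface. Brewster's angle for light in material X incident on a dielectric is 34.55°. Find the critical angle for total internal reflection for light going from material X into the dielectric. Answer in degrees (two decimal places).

θ_c ≈ 43.52°

tan θ_B = n₂/n₁ = tan 34.55° = 0.6886.
Total internal reflection: sin θ_c = n₂/n₁ = 0.6886.
θ_c = arcsin(0.6886) = 43.52°.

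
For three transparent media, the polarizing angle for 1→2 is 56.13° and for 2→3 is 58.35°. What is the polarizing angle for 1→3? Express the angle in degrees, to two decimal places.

n₂/n₁ = tan 56.13° = 1.4898 and n₃/n₂ = tan 58.35° = 1.6223.
Multiplying, n₃/n₁ = 1.4898 × 1.6223 = 2.4170, and θ_B(1→3) = arctan 2.4170 = 67.52°.

θ_B ≈ 67.52°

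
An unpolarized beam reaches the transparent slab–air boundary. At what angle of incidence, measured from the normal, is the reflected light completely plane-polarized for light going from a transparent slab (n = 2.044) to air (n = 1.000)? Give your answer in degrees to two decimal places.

θ_B ≈ 26.07°

tan θ_B = n₂/n₁ = 1.000/2.044 = 0.4892.
So θ_B = arctan 0.4892 = 26.07°.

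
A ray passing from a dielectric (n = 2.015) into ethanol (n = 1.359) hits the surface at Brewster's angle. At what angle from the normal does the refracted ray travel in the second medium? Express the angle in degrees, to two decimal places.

θ_t ≈ 56.00°

θ_B = arctan(n₂/n₁) = arctan(1.359/2.015) = 34.00°.
The refracted ray is perpendicular to the reflected ray, so θ_t = 90° − θ_B = 56.00°.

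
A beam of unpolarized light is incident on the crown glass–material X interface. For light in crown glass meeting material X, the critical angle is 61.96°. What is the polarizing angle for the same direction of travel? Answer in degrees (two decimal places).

n₂/n₁ = sin θ_c = sin 61.96° = 0.8826.
tan θ_B equals the same ratio, so θ_B = arctan(0.8826) = 41.43°.

θ_B ≈ 41.43°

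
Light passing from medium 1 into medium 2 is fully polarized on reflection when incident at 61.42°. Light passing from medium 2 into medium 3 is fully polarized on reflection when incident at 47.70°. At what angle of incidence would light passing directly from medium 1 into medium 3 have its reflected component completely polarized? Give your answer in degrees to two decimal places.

tan θ_B(1→2) = n₂/n₁ = tan 61.42° = 1.8357.
tan θ_B(2→3) = n₃/n₂ = tan 47.70° = 1.0990.
n₃/n₁ = 2.0174. Then tan θ_B(1→3) = n₃/n₁, so θ_B(1→3) = arctan(2.0174) = 63.63°.

θ_B ≈ 63.63°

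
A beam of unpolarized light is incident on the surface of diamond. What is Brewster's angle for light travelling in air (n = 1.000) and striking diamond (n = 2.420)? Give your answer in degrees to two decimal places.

Brewster's condition: tan θ_B = n₂/n₁ = 2.420/1.000 = 2.4200.
So θ_B = arctan 2.4200 = 67.55°.

θ_B ≈ 67.55°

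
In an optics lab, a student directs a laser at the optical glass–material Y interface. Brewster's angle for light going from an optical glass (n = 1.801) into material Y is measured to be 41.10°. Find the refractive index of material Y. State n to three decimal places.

n ≈ 1.571

Full polarization of the reflected beam means tan θ_B = n₂/n₁, where n₁ is the incident medium (an optical glass).
n₂ = n₁ tan θ_B = 1.801 × tan 41.10° = 1.571.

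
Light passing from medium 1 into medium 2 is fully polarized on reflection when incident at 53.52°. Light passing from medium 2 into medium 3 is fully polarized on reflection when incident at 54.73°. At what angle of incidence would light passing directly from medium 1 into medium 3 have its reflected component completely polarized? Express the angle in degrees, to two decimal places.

θ_B ≈ 62.39°

n₂/n₁ = tan 53.52° = 1.3524 and n₃/n₂ = tan 54.73° = 1.4139.
n₃/n₁ = 1.9122. Then tan θ_B(1→3) = n₃/n₁, so θ_B(1→3) = arctan(1.9122) = 62.39°.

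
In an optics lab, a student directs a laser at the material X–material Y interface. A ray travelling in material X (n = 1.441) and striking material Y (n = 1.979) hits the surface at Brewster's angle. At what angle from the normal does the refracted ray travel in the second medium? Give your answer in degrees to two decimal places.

First find Brewster's angle: tan θ_B = 1.979/1.441 = 1.3734, giving θ_B = 53.94°.
At Brewster's angle the reflected and refracted rays are perpendicular, so θ_t = 90° − θ_B = 90° − 53.94° = 36.06°.

θ_t ≈ 36.06°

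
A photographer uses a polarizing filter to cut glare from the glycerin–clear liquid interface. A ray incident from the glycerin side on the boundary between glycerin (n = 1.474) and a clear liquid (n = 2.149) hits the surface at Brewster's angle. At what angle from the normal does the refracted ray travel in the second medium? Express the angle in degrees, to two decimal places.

θ_t ≈ 34.45°

θ_B = arctan(n₂/n₁) = arctan(2.149/1.474) = 55.55°.
At Brewster's angle the reflected and refracted rays are perpendicular, so θ_t = 90° − θ_B = 90° − 55.55° = 34.45°.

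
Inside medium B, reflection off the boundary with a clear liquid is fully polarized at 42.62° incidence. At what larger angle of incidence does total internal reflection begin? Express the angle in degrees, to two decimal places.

θ_c ≈ 66.95°

From Brewster, n₂/n₁ = tan θ_B = tan 42.62° = 0.9202.
Then sin θ_c = n₂/n₁ = 0.9202, so θ_c = arcsin 0.9202 = 66.95°.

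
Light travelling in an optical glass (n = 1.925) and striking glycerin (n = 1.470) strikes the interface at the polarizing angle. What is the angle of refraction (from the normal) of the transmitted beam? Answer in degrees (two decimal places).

First find Brewster's angle: tan θ_B = 1.470/1.925 = 0.7636, giving θ_B = 37.37°.
The refracted ray is perpendicular to the reflected ray, so θ_t = 90° − θ_B = 52.63°.

θ_t ≈ 52.63°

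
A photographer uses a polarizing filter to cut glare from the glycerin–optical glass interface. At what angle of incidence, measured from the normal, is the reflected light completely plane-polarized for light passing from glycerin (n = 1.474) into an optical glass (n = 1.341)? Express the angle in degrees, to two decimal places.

Here n₂/n₁ = 1.341/1.474 = 0.9098, and Brewster's law gives tan θ_B = n₂/n₁.
θ_B = arctan(0.9098) = 42.29°.

θ_B ≈ 42.29°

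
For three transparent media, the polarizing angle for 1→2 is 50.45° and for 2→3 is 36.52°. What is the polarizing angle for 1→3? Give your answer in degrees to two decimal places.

θ_B ≈ 41.88°

tan θ_B(1→2) = n₂/n₁ = tan 50.45° = 1.2109.
tan θ_B(2→3) = n₃/n₂ = tan 36.52° = 0.7405.
Multiplying, n₃/n₁ = 1.2109 × 0.7405 = 0.8967, and θ_B(1→3) = arctan 0.8967 = 41.88°.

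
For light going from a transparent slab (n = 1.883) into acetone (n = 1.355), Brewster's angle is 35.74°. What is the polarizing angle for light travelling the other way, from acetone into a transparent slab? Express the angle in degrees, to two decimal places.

tan θ_B' = n₁/n₂ = 1/tan θ_B, so θ_B' = 90° − θ_B.
θ_B' = 90° − 35.74° = 54.26°.

θ_B' ≈ 54.26°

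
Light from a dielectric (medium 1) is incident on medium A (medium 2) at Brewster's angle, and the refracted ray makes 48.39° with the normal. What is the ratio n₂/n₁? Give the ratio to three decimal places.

θ_B + θ_t = 90°, so θ_B = 90° − 48.39° = 41.61°.
tan θ_B = n₂/n₁, so n₂/n₁ = tan 41.61° = 0.888.

n₂/n₁ ≈ 0.888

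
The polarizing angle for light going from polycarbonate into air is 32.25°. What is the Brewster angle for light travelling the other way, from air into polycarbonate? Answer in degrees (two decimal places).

θ_B' ≈ 57.75°

Reversing the direction swaps n₁ and n₂, so tan θ_B' = 1/tan θ_B and θ_B' = 90° − θ_B.
Hence θ_B' = 90° − 32.25° = 57.75°.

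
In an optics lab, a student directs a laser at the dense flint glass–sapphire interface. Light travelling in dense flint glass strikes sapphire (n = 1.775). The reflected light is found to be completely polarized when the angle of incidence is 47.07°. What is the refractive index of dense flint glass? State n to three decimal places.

n ≈ 1.651

At Brewster's angle, tan θ_B = n₂/n₁ with n₁ on the incident side (dense flint glass) and n₂ on the transmitted side (sapphire).
n₁ = n₂ / tan θ_B = 1.775 / tan 47.07° = 1.651.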